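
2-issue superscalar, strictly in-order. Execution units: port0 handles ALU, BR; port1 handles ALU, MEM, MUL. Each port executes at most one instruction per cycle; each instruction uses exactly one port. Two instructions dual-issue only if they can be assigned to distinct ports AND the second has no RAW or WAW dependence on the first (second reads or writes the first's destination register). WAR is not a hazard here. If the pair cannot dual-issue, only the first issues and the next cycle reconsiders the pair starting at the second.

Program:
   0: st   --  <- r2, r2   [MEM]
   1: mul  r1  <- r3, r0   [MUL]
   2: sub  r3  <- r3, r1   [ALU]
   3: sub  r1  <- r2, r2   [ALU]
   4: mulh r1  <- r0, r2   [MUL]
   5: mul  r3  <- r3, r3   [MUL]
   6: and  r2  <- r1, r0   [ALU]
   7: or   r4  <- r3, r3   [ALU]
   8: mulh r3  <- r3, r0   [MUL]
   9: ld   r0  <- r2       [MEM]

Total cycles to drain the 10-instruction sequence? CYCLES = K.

0. st @i0  | no-port MEM/MUL
1. mul @i1  | RAW r1
2. sub/sub @i2/i3  | 2-wide
3. mulh @i4  | no-port MUL/MUL
4. mul/and @i5/i6  | 2-wide
5. or/mulh @i7/i8  | 2-wide
6. ld @i9  | tail

CYCLES = 7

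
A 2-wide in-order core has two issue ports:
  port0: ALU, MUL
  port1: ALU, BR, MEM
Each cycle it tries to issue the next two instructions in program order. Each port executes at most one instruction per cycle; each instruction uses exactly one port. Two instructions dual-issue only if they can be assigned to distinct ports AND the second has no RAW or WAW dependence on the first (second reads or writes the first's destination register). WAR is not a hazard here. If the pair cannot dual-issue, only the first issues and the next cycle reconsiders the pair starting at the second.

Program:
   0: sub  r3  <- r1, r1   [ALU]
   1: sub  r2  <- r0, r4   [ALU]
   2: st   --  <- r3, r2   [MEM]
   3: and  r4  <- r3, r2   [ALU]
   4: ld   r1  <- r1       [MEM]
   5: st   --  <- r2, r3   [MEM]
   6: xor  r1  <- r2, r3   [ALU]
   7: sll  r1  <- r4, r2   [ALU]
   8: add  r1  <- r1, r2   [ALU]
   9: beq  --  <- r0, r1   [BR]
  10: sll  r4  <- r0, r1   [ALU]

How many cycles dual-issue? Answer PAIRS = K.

PAIRS = 4

c0: i0,i1 sub/sub  pair
c1: i2,i3 st/and  pair
c2: i4 ld  no-port MEM/MEM
c3: i5,i6 st/xor  pair
c4: i7 sll  RAW+WAW r1
c5: i8 add  RAW r1
c6: i9,i10 beq/sll  pair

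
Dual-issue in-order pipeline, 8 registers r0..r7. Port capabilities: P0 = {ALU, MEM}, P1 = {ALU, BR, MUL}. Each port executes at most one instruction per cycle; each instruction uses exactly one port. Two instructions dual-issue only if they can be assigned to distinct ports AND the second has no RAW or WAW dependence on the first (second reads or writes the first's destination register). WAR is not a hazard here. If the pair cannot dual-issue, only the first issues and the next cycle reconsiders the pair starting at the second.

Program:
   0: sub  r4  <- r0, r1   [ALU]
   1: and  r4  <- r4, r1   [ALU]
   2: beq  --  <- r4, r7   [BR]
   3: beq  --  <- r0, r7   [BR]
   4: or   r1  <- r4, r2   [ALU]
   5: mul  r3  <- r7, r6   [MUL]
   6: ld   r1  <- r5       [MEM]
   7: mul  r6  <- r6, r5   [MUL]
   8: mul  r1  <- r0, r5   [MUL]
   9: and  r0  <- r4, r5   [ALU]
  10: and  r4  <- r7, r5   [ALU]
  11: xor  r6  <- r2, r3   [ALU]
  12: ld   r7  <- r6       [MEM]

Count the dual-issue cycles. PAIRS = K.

PAIRS = 4

  cy0 -> i0 (sub) RAW+WAW r4
  cy1 -> i1 (and) RAW r4
  cy2 -> i2 (beq) no-port BR/BR
  cy3 -> i3,i4 (beq+or) 2-wide
  cy4 -> i5,i6 (mul+ld) 2-wide
  cy5 -> i7 (mul) no-port MUL/MUL
  cy6 -> i8,i9 (mul+and) 2-wide
  cy7 -> i10,i11 (and+xor) 2-wide
  cy8 -> i12 (ld) tail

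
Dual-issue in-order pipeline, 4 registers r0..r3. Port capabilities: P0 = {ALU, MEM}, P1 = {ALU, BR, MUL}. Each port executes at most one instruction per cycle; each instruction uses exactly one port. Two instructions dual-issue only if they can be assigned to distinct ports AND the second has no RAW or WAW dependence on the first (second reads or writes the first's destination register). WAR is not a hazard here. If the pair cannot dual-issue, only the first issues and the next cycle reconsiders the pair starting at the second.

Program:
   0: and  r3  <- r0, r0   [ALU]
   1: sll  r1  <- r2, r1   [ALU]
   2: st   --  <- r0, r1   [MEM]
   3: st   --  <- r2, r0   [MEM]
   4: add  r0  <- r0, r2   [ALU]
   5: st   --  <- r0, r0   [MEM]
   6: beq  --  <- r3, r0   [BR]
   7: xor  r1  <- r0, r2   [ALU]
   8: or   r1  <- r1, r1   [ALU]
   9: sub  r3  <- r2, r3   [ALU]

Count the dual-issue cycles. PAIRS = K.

PAIRS = 4

[0] i0/i1  and.ALU;sll.ALU  -- dual
[1] i2  st.MEM  -- no-port MEM/MEM
[2] i3/i4  st.MEM;add.ALU  -- dual
[3] i5/i6  st.MEM;beq.BR  -- dual
[4] i7  xor.ALU  -- RAW+WAW r1
[5] i8/i9  or.ALU;sub.ALU  -- dual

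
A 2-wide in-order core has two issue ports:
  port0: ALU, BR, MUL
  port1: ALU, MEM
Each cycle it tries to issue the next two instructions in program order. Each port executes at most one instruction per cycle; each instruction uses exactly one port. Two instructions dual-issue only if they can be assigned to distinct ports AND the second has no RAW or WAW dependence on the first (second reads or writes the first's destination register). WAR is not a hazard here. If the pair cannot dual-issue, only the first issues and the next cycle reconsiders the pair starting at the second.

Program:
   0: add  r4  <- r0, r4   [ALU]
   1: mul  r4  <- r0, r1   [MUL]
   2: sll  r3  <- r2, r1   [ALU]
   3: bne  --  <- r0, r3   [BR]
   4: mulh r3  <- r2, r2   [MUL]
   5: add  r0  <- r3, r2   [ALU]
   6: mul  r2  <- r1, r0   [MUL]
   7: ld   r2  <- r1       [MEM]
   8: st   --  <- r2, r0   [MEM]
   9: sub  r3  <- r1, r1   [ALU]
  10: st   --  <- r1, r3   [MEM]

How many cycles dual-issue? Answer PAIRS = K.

PAIRS = 2

[0] i0  add  -- WAW r4
[1] i1&i2  mul sll  -- dual
[2] i3  bne  -- no-port BR/MUL
[3] i4  mulh  -- RAW r3
[4] i5  add  -- RAW r0
[5] i6  mul  -- WAW r2
[6] i7  ld  -- no-port MEM/MEM
[7] i8&i9  st sub  -- dual
[8] i10  st  -- tail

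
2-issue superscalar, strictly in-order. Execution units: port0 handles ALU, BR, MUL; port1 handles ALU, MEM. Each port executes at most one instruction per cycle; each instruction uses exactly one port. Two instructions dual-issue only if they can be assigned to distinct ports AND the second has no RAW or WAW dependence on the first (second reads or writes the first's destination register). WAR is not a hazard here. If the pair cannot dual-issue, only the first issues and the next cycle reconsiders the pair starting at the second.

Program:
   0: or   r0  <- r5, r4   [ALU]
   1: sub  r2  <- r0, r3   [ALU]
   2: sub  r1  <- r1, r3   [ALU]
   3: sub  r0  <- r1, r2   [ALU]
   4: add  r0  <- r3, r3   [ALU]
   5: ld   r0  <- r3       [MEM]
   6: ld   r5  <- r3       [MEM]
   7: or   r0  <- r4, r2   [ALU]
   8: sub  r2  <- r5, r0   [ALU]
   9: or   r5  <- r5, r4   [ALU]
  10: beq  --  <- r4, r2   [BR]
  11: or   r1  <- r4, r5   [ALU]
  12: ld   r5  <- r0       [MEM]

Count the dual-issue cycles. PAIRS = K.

PAIRS = 4

#0 head=0: or i0 RAW r0
#1 head=1: sub+sub i1+i2 dual
#2 head=3: sub i3 WAW r0
#3 head=4: add i4 WAW r0
#4 head=5: ld i5 no-port MEM/MEM
#5 head=6: ld+or i6+i7 dual
#6 head=8: sub+or i8+i9 dual
#7 head=10: beq+or i10+i11 dual
#8 head=12: ld i12 tail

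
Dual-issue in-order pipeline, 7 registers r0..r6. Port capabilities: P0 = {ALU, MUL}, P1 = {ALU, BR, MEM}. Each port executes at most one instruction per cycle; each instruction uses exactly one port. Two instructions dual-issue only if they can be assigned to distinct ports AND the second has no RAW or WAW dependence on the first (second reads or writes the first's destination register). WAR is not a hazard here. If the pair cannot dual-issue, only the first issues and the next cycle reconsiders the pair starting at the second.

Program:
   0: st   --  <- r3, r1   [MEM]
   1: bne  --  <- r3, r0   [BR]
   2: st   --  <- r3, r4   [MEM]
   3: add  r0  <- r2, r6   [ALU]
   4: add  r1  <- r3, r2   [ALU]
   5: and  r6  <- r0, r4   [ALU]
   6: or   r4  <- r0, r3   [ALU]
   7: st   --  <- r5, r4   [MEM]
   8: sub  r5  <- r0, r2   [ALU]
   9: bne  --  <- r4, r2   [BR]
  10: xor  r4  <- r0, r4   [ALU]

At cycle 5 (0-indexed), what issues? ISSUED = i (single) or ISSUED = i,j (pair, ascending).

[0] i0  st  -- no-port MEM/BR
[1] i1  bne  -- no-port BR/MEM
[2] i2&i3  st+add  -- pair
[3] i4&i5  add+and  -- pair
[4] i6  or  -- RAW r4
[5] i7&i8  st+sub  -- pair
[6] i9&i10  bne+xor  -- pair

ISSUED = 7,8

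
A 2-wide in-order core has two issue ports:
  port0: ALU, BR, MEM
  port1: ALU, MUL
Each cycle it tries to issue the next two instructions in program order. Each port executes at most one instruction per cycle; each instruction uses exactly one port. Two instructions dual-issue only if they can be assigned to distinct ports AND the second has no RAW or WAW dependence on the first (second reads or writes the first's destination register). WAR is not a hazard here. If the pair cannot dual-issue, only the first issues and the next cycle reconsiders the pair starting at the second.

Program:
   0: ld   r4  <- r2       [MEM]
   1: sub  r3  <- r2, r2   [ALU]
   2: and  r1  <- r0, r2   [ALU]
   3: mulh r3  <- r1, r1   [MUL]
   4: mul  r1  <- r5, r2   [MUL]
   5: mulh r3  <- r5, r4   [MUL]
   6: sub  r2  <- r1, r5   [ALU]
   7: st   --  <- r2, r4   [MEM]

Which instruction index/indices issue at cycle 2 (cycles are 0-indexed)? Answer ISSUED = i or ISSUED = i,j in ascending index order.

ISSUED = 3

t=0 i0,i1:ld/sub ; dual
t=1 i2:and ; RAW r1
t=2 i3:mulh ; no-port MUL/MUL
t=3 i4:mul ; no-port MUL/MUL
t=4 i5,i6:mulh/sub ; dual
t=5 i7:st ; tail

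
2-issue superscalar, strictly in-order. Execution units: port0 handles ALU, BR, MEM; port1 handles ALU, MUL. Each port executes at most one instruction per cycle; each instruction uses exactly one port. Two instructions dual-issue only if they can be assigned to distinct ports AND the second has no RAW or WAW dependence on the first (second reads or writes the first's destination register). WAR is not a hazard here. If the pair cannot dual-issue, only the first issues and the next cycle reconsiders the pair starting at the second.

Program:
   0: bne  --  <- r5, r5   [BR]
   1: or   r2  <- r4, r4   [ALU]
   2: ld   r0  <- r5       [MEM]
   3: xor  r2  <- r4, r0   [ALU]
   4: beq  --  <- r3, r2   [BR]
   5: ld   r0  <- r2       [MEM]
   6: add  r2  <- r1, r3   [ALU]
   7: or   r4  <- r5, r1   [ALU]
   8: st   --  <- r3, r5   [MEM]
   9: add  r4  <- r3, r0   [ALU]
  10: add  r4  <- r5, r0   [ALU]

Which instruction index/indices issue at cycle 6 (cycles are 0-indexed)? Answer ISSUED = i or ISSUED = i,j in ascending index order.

[0] i0/i1  bne.BR;or.ALU  -- 2-wide
[1] i2  ld.MEM  -- RAW r0
[2] i3  xor.ALU  -- RAW r2
[3] i4  beq.BR  -- no-port BR/MEM
[4] i5/i6  ld.MEM;add.ALU  -- 2-wide
[5] i7/i8  or.ALU;st.MEM  -- 2-wide
[6] i9  add.ALU  -- WAW r4
[7] i10  add.ALU  -- tail

ISSUED = 9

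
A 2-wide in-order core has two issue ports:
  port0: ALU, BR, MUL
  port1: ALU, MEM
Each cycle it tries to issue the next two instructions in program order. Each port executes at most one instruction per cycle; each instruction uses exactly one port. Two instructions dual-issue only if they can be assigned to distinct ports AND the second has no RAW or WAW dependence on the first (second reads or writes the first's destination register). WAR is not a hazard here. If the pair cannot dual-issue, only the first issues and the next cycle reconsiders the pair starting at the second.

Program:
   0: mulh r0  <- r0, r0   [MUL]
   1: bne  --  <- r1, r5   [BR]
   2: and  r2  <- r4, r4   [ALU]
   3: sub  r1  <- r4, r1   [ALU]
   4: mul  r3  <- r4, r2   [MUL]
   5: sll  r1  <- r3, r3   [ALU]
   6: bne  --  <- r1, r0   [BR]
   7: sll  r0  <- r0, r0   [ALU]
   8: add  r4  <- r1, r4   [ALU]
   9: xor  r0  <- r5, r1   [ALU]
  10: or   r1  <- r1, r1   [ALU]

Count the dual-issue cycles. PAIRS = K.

PAIRS = 4

  cy0 -> i0 (mulh) no-port MUL/BR
  cy1 -> i1+i2 (bne+and) 2-wide
  cy2 -> i3+i4 (sub+mul) 2-wide
  cy3 -> i5 (sll) RAW r1
  cy4 -> i6+i7 (bne+sll) 2-wide
  cy5 -> i8+i9 (add+xor) 2-wide
  cy6 -> i10 (or) tail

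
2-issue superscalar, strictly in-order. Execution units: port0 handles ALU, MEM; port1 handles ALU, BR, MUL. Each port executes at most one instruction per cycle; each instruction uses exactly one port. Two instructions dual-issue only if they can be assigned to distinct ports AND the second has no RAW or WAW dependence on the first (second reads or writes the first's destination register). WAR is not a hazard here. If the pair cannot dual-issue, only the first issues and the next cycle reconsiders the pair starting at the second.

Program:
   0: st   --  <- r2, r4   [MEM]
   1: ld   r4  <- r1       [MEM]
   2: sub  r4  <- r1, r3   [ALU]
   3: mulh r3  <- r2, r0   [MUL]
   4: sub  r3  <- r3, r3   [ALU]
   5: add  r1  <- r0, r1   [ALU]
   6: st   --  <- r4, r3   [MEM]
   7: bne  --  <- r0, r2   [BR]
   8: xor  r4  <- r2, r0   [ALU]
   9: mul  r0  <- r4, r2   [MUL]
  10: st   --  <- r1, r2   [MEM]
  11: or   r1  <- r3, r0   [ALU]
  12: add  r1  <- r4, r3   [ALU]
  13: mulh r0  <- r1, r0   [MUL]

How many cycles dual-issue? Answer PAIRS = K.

c0: i0 st.MEM  no-port MEM/MEM
c1: i1 ld.MEM  WAW r4
c2: i2/i3 sub.ALU;mulh.MUL  2-wide
c3: i4/i5 sub.ALU;add.ALU  2-wide
c4: i6/i7 st.MEM;bne.BR  2-wide
c5: i8 xor.ALU  RAW r4
c6: i9/i10 mul.MUL;st.MEM  2-wide
c7: i11 or.ALU  WAW r1
c8: i12 add.ALU  RAW r1
c9: i13 mulh.MUL  tail

PAIRS = 4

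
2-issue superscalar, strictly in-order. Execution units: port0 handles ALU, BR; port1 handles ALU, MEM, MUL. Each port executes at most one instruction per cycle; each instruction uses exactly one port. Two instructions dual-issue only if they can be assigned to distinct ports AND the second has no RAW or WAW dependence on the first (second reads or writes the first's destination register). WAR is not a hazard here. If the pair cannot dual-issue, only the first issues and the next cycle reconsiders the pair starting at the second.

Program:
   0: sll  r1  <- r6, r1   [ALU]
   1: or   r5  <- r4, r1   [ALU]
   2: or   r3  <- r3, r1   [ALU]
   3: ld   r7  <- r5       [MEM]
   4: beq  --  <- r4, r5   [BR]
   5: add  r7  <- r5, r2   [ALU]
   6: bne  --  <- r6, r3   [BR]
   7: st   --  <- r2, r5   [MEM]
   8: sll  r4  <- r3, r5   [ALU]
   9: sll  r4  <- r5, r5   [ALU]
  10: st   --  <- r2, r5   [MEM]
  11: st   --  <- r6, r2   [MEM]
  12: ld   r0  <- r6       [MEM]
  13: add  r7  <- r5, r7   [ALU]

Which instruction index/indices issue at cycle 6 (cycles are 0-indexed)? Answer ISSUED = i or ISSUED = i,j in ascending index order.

ISSUED = 11

c0: i0 sll  RAW r1
c1: i1&i2 or or  pair
c2: i3&i4 ld beq  pair
c3: i5&i6 add bne  pair
c4: i7&i8 st sll  pair
c5: i9&i10 sll st  pair
c6: i11 st  no-port MEM/MEM
c7: i12&i13 ld add  pair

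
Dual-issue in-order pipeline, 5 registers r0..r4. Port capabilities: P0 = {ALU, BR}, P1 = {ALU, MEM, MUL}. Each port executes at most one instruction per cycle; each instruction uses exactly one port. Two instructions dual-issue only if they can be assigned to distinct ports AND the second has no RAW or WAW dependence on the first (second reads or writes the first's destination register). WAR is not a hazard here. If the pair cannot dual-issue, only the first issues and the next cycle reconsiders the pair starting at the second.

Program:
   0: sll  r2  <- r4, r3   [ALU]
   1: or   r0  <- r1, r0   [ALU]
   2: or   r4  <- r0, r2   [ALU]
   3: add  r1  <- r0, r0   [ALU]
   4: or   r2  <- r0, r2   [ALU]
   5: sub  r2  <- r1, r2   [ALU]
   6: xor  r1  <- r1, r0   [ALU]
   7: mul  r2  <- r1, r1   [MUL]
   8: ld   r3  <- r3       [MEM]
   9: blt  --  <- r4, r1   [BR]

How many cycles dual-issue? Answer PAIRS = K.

PAIRS = 4

[0] i0,i1  sll or  -- 2-wide
[1] i2,i3  or add  -- 2-wide
[2] i4  or  -- RAW+WAW r2
[3] i5,i6  sub xor  -- 2-wide
[4] i7  mul  -- no-port MUL/MEM
[5] i8,i9  ld blt  -- 2-wide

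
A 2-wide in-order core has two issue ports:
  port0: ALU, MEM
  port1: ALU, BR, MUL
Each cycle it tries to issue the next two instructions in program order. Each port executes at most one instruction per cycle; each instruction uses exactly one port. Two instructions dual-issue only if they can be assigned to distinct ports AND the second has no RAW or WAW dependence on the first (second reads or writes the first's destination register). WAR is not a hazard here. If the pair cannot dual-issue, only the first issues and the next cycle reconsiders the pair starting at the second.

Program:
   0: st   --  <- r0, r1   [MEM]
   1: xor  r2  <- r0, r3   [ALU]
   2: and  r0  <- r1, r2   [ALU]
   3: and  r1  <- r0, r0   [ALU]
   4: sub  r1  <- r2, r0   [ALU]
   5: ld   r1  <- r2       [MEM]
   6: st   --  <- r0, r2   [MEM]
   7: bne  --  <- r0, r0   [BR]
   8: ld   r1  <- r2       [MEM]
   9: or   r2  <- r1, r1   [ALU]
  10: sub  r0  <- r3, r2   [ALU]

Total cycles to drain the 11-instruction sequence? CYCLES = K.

#0 head=0: st xor i0&i1 2-wide
#1 head=2: and i2 RAW r0
#2 head=3: and i3 WAW r1
#3 head=4: sub i4 WAW r1
#4 head=5: ld i5 no-port MEM/MEM
#5 head=6: st bne i6&i7 2-wide
#6 head=8: ld i8 RAW r1
#7 head=9: or i9 RAW r2
#8 head=10: sub i10 tail

CYCLES = 9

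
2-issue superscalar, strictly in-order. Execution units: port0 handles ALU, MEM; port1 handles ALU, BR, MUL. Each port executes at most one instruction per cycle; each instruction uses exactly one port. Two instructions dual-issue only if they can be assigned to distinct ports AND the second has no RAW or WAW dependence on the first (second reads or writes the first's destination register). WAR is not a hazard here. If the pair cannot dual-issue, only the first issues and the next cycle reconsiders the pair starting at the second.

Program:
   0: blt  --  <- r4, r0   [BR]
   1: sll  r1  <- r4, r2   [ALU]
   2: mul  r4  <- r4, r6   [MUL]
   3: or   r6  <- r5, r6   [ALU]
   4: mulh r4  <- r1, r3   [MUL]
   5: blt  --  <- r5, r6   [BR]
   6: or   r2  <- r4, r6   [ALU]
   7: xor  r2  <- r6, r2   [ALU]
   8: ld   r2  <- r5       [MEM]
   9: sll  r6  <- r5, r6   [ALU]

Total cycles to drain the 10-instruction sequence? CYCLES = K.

CYCLES = 6

c0: i0,i1 blt.BR/sll.ALU  2-wide
c1: i2,i3 mul.MUL/or.ALU  2-wide
c2: i4 mulh.MUL  no-port MUL/BR
c3: i5,i6 blt.BR/or.ALU  2-wide
c4: i7 xor.ALU  WAW r2
c5: i8,i9 ld.MEM/sll.ALU  2-wide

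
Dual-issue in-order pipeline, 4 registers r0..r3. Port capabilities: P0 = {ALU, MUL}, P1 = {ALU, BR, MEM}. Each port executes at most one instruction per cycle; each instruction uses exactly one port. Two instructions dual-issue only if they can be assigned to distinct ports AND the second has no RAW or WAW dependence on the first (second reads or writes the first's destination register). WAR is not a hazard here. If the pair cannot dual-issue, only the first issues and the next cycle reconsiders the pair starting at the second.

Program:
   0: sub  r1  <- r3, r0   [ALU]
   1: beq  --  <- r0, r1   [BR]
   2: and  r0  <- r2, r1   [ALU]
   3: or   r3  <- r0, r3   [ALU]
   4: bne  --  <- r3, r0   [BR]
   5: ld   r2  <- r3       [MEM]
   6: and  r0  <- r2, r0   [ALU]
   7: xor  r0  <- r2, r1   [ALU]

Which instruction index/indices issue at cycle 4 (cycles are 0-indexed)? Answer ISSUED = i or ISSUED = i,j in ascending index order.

ISSUED = 5

#0 head=0: sub i0 RAW r1
#1 head=1: beq and i1&i2 2-wide
#2 head=3: or i3 RAW r3
#3 head=4: bne i4 no-port BR/MEM
#4 head=5: ld i5 RAW r2
#5 head=6: and i6 WAW r0
#6 head=7: xor i7 tail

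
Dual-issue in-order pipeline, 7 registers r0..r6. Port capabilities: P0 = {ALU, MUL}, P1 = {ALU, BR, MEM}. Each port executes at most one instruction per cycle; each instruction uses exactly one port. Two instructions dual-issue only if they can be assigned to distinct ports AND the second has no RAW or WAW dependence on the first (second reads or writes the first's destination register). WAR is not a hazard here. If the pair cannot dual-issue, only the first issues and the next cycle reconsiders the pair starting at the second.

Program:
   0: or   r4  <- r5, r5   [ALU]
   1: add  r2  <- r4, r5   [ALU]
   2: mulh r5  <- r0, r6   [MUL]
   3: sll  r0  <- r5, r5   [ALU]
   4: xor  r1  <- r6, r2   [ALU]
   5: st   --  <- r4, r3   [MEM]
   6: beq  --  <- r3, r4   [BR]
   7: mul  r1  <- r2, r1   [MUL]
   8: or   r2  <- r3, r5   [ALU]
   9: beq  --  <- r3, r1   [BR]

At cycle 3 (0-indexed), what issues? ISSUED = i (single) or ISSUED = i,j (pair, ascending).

[0] i0  or.ALU  -- RAW r4
[1] i1&i2  add.ALU mulh.MUL  -- dual
[2] i3&i4  sll.ALU xor.ALU  -- dual
[3] i5  st.MEM  -- no-port MEM/BR
[4] i6&i7  beq.BR mul.MUL  -- dual
[5] i8&i9  or.ALU beq.BR  -- dual

ISSUED = 5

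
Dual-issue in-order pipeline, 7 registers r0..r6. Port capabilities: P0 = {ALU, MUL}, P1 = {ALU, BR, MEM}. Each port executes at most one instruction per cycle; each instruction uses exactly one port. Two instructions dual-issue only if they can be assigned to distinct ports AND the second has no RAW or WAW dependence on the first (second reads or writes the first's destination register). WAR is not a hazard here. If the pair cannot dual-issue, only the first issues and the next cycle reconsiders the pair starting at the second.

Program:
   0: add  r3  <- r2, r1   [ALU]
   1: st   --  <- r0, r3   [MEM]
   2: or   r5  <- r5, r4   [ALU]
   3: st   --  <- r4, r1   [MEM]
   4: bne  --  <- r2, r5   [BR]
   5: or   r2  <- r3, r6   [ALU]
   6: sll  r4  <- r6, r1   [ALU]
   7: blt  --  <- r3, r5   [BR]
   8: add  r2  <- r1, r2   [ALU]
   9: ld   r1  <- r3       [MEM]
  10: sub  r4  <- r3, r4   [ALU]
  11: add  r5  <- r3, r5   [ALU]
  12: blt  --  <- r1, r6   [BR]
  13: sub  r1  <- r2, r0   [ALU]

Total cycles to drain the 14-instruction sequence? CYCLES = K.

CYCLES = 8

0. add @i0  | RAW r3
1. st+or @i1/i2  | pair
2. st @i3  | no-port MEM/BR
3. bne+or @i4/i5  | pair
4. sll+blt @i6/i7  | pair
5. add+ld @i8/i9  | pair
6. sub+add @i10/i11  | pair
7. blt+sub @i12/i13  | pair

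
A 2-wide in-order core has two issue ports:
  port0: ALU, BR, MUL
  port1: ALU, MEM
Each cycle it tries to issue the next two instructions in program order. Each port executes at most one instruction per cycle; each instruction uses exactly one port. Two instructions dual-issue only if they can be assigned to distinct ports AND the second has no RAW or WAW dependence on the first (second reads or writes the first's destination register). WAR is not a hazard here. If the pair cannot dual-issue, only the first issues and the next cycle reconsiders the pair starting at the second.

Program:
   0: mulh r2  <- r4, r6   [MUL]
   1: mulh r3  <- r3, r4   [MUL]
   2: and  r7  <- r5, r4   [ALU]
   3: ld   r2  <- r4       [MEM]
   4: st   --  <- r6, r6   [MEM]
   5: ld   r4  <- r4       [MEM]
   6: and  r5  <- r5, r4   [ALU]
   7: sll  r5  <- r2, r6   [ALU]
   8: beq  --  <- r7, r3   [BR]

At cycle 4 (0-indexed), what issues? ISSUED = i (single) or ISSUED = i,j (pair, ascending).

ISSUED = 5

  cy0 -> i0 (mulh) no-port MUL/MUL
  cy1 -> i1,i2 (mulh+and) 2-wide
  cy2 -> i3 (ld) no-port MEM/MEM
  cy3 -> i4 (st) no-port MEM/MEM
  cy4 -> i5 (ld) RAW r4
  cy5 -> i6 (and) WAW r5
  cy6 -> i7,i8 (sll+beq) 2-wide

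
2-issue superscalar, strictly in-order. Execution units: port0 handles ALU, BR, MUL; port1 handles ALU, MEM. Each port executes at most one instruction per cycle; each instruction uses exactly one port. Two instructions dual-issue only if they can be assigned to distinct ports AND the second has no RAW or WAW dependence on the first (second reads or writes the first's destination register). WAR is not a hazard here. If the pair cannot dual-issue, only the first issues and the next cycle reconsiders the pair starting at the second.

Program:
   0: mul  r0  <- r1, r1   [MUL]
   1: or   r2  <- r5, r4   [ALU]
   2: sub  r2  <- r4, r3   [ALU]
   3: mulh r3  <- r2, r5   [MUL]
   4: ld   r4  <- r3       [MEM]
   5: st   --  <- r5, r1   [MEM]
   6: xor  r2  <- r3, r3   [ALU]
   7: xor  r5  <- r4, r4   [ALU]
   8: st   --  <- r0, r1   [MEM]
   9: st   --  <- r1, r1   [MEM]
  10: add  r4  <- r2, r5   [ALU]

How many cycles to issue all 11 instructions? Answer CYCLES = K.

CYCLES = 7

c0: i0,i1 mul or  2-wide
c1: i2 sub  RAW r2
c2: i3 mulh  RAW r3
c3: i4 ld  no-port MEM/MEM
c4: i5,i6 st xor  2-wide
c5: i7,i8 xor st  2-wide
c6: i9,i10 st add  2-wide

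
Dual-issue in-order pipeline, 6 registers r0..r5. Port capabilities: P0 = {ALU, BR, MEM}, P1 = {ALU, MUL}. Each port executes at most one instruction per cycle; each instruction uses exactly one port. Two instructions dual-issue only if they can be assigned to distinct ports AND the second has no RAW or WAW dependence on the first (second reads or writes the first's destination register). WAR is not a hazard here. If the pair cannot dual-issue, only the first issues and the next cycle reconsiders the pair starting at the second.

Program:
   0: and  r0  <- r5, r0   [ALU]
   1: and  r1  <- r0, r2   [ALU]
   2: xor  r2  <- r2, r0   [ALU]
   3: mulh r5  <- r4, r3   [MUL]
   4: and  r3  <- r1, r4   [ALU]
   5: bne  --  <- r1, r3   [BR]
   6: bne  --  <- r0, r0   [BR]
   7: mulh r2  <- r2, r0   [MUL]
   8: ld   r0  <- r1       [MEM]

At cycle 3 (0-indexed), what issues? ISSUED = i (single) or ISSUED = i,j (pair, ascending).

c0: i0 and.ALU  RAW r0
c1: i1,i2 and.ALU;xor.ALU  pair
c2: i3,i4 mulh.MUL;and.ALU  pair
c3: i5 bne.BR  no-port BR/BR
c4: i6,i7 bne.BR;mulh.MUL  pair
c5: i8 ld.MEM  tail

ISSUED = 5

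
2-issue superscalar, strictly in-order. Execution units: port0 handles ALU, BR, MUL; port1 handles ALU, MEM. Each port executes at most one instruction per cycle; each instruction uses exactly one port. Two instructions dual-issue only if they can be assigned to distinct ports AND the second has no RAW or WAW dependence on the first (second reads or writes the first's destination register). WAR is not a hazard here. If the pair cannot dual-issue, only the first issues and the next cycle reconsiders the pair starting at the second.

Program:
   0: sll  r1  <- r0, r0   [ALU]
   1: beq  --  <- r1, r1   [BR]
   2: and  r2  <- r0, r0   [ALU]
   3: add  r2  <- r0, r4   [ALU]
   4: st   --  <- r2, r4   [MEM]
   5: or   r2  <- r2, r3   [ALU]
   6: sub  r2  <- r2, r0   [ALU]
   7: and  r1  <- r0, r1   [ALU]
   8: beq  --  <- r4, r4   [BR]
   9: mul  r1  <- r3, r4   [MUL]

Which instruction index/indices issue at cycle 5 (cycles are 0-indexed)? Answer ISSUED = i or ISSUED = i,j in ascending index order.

[0] i0  sll  -- RAW r1
[1] i1/i2  beq;and  -- dual
[2] i3  add  -- RAW r2
[3] i4/i5  st;or  -- dual
[4] i6/i7  sub;and  -- dual
[5] i8  beq  -- no-port BR/MUL
[6] i9  mul  -- tail

ISSUED = 8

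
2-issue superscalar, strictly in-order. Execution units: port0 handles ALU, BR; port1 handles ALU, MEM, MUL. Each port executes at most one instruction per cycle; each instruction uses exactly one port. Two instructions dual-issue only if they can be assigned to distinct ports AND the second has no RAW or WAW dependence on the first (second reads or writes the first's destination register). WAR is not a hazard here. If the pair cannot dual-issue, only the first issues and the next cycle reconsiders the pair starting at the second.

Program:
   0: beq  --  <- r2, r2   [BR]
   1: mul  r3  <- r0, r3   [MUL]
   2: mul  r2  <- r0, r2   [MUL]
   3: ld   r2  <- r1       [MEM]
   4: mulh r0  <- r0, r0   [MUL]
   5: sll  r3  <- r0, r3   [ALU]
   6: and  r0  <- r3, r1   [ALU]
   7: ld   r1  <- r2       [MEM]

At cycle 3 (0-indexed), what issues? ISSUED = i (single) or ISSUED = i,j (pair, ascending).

  cy0 -> i0/i1 (beq/mul) dual
  cy1 -> i2 (mul) no-port MUL/MEM
  cy2 -> i3 (ld) no-port MEM/MUL
  cy3 -> i4 (mulh) RAW r0
  cy4 -> i5 (sll) RAW r3
  cy5 -> i6/i7 (and/ld) dual

ISSUED = 4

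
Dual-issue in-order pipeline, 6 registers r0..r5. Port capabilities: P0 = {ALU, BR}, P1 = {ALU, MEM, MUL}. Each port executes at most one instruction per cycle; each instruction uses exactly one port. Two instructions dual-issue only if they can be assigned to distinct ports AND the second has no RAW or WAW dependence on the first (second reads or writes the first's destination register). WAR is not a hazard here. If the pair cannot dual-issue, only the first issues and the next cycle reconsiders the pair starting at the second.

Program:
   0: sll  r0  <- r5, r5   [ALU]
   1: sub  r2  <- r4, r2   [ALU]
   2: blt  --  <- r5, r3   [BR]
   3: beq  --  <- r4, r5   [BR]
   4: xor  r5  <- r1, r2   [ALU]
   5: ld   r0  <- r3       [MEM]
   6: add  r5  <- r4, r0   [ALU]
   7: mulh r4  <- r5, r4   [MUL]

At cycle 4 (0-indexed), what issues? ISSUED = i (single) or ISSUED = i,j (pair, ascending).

  cy0 -> i0+i1 (sll.ALU+sub.ALU) dual
  cy1 -> i2 (blt.BR) no-port BR/BR
  cy2 -> i3+i4 (beq.BR+xor.ALU) dual
  cy3 -> i5 (ld.MEM) RAW r0
  cy4 -> i6 (add.ALU) RAW r5
  cy5 -> i7 (mulh.MUL) tail

ISSUED = 6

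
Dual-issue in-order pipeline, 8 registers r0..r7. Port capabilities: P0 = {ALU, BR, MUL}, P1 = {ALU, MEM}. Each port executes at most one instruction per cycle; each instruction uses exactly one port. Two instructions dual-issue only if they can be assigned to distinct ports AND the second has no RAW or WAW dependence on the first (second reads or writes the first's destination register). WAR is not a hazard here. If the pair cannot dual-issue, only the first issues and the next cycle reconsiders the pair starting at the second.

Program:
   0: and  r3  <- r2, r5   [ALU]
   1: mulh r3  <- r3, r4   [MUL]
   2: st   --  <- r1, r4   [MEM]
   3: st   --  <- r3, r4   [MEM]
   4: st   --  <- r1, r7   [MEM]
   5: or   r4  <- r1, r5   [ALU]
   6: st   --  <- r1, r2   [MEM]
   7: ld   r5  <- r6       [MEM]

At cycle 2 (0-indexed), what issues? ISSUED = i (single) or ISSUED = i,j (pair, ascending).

c0: i0 and  RAW+WAW r3
c1: i1/i2 mulh st  2-wide
c2: i3 st  no-port MEM/MEM
c3: i4/i5 st or  2-wide
c4: i6 st  no-port MEM/MEM
c5: i7 ld  tail

ISSUED = 3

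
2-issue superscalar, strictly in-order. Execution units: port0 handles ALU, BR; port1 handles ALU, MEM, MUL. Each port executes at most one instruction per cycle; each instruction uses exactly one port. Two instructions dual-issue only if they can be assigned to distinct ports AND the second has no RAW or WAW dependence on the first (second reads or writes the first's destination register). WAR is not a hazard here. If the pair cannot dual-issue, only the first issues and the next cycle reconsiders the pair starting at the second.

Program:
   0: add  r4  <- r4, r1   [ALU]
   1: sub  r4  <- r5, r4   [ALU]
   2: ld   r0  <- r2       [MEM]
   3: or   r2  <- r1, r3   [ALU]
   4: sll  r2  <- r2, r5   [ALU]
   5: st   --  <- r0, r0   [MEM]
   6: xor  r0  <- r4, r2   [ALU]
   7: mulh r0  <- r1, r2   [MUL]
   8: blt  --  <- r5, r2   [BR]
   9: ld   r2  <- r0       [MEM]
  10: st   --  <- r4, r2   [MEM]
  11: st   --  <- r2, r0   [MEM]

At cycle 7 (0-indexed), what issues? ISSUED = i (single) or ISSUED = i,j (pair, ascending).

ISSUED = 10

c0: i0 add  RAW+WAW r4
c1: i1+i2 sub/ld  dual
c2: i3 or  RAW+WAW r2
c3: i4+i5 sll/st  dual
c4: i6 xor  WAW r0
c5: i7+i8 mulh/blt  dual
c6: i9 ld  no-port MEM/MEM
c7: i10 st  no-port MEM/MEM
c8: i11 st  tail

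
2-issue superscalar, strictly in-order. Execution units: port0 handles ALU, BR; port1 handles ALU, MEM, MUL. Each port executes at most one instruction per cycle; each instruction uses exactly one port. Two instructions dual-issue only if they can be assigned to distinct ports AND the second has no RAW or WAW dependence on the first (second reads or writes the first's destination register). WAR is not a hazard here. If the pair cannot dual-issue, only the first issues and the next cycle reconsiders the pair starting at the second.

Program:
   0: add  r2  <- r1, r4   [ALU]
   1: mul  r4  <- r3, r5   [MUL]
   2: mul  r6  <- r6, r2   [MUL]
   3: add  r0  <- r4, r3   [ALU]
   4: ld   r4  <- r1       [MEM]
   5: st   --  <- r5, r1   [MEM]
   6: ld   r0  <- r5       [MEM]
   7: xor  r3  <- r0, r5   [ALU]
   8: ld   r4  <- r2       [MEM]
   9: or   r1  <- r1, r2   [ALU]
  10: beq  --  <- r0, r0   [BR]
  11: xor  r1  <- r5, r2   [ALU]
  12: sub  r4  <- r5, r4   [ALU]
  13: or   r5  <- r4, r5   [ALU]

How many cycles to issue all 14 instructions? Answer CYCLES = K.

#0 head=0: add+mul i0,i1 pair
#1 head=2: mul+add i2,i3 pair
#2 head=4: ld i4 no-port MEM/MEM
#3 head=5: st i5 no-port MEM/MEM
#4 head=6: ld i6 RAW r0
#5 head=7: xor+ld i7,i8 pair
#6 head=9: or+beq i9,i10 pair
#7 head=11: xor+sub i11,i12 pair
#8 head=13: or i13 tail

CYCLES = 9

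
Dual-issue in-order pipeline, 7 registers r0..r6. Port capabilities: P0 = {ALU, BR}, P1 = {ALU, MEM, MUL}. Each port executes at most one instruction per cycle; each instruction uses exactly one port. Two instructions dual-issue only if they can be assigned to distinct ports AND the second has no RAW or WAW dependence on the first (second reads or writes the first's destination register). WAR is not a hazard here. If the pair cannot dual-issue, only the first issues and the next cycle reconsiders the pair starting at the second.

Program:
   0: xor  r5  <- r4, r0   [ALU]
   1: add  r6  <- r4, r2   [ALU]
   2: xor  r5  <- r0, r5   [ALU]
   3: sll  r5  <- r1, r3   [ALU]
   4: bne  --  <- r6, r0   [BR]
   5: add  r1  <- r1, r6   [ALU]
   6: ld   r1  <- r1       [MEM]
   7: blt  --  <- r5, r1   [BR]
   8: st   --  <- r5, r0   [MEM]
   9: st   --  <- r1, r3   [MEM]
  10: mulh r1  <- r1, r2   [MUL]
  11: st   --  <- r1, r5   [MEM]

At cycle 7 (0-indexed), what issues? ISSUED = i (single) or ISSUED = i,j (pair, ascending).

[0] i0&i1  xor.ALU+add.ALU  -- 2-wide
[1] i2  xor.ALU  -- WAW r5
[2] i3&i4  sll.ALU+bne.BR  -- 2-wide
[3] i5  add.ALU  -- RAW+WAW r1
[4] i6  ld.MEM  -- RAW r1
[5] i7&i8  blt.BR+st.MEM  -- 2-wide
[6] i9  st.MEM  -- no-port MEM/MUL
[7] i10  mulh.MUL  -- no-port MUL/MEM
[8] i11  st.MEM  -- tail

ISSUED = 10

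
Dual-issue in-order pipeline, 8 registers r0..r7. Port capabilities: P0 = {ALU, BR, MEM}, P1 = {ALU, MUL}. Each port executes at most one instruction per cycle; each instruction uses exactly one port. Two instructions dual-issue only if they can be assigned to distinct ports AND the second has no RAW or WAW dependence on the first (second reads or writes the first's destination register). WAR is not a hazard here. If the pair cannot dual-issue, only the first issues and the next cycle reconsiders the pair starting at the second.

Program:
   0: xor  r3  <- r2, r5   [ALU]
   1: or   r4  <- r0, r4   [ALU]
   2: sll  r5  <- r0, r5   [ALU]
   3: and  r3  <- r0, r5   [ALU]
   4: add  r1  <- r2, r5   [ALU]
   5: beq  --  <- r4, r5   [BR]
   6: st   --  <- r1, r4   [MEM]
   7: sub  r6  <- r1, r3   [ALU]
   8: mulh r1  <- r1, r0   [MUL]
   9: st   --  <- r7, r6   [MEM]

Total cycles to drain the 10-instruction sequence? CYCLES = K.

t=0 i0/i1:xor.ALU+or.ALU ; 2-wide
t=1 i2:sll.ALU ; RAW r5
t=2 i3/i4:and.ALU+add.ALU ; 2-wide
t=3 i5:beq.BR ; no-port BR/MEM
t=4 i6/i7:st.MEM+sub.ALU ; 2-wide
t=5 i8/i9:mulh.MUL+st.MEM ; 2-wide

CYCLES = 6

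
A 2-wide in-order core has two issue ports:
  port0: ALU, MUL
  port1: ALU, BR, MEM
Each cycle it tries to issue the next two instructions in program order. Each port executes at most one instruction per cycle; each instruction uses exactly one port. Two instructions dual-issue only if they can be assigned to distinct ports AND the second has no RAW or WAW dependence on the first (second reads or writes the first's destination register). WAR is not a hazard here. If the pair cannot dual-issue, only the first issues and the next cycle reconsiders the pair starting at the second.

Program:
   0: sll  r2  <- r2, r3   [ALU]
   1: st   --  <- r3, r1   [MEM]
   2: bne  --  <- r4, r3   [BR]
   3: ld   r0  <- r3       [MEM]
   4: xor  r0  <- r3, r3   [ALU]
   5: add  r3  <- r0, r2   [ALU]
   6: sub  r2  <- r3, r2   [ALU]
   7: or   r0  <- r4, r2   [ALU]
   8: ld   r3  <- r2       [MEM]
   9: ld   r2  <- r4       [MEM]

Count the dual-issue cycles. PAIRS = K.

[0] i0,i1  sll+st  -- pair
[1] i2  bne  -- no-port BR/MEM
[2] i3  ld  -- WAW r0
[3] i4  xor  -- RAW r0
[4] i5  add  -- RAW r3
[5] i6  sub  -- RAW r2
[6] i7,i8  or+ld  -- pair
[7] i9  ld  -- tail

PAIRS = 2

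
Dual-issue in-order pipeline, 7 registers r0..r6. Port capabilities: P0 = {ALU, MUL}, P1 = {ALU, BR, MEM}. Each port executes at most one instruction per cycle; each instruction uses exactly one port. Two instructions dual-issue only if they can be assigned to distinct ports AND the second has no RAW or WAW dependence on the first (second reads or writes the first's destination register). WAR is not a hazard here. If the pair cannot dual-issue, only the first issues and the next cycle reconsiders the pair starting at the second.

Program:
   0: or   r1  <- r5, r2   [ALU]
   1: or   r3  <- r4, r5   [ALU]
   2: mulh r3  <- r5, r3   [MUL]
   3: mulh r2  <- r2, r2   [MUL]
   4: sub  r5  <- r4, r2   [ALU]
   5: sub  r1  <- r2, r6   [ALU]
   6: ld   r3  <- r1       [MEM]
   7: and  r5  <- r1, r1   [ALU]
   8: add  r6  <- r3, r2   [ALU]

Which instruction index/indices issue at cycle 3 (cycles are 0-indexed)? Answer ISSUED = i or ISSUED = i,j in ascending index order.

ISSUED = 4,5

0. or.ALU;or.ALU @i0,i1  | dual
1. mulh.MUL @i2  | no-port MUL/MUL
2. mulh.MUL @i3  | RAW r2
3. sub.ALU;sub.ALU @i4,i5  | dual
4. ld.MEM;and.ALU @i6,i7  | dual
5. add.ALU @i8  | tail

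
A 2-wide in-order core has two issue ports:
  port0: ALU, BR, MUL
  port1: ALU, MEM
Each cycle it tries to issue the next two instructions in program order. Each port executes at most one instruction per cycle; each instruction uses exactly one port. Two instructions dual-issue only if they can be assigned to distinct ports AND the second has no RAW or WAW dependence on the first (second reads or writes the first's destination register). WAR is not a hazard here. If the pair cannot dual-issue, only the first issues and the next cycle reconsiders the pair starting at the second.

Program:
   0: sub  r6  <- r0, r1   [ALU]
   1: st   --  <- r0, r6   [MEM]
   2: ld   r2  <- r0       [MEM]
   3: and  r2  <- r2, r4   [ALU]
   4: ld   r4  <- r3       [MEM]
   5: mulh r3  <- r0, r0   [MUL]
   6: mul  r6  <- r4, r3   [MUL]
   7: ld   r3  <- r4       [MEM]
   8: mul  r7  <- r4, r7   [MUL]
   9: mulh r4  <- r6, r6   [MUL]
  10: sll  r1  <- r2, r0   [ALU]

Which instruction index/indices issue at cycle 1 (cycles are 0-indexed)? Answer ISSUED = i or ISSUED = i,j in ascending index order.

0. sub @i0  | RAW r6
1. st @i1  | no-port MEM/MEM
2. ld @i2  | RAW+WAW r2
3. and;ld @i3,i4  | pair
4. mulh @i5  | no-port MUL/MUL
5. mul;ld @i6,i7  | pair
6. mul @i8  | no-port MUL/MUL
7. mulh;sll @i9,i10  | pair

ISSUED = 1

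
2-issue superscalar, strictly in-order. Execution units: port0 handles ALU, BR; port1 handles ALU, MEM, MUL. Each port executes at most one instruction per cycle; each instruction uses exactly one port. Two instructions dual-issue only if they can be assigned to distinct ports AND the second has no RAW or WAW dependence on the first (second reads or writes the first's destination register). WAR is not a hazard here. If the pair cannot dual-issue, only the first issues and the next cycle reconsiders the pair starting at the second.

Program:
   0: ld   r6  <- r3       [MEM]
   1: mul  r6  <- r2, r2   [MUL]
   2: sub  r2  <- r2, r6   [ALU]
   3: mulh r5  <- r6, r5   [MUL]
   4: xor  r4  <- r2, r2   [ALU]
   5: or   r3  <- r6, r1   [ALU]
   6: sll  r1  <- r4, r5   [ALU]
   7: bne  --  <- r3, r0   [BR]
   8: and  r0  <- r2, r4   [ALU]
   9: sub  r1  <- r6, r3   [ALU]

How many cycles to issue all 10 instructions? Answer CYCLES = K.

t=0 i0:ld.MEM ; no-port MEM/MUL
t=1 i1:mul.MUL ; RAW r6
t=2 i2&i3:sub.ALU+mulh.MUL ; pair
t=3 i4&i5:xor.ALU+or.ALU ; pair
t=4 i6&i7:sll.ALU+bne.BR ; pair
t=5 i8&i9:and.ALU+sub.ALU ; pair

CYCLES = 6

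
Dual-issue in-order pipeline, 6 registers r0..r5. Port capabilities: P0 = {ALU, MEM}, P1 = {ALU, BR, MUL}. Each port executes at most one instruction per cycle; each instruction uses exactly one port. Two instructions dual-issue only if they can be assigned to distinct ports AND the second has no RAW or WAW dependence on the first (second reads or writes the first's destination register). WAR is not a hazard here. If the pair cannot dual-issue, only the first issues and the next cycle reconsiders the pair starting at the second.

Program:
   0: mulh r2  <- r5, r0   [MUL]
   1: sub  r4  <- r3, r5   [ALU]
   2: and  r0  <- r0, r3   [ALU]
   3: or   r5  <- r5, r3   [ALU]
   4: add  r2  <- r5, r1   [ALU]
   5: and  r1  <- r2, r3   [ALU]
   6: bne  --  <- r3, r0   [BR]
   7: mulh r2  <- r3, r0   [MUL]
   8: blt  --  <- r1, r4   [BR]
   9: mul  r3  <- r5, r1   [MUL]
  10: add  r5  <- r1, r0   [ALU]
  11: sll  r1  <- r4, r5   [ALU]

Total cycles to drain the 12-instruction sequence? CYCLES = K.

CYCLES = 8

c0: i0&i1 mulh.MUL+sub.ALU  pair
c1: i2&i3 and.ALU+or.ALU  pair
c2: i4 add.ALU  RAW r2
c3: i5&i6 and.ALU+bne.BR  pair
c4: i7 mulh.MUL  no-port MUL/BR
c5: i8 blt.BR  no-port BR/MUL
c6: i9&i10 mul.MUL+add.ALU  pair
c7: i11 sll.ALU  tail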